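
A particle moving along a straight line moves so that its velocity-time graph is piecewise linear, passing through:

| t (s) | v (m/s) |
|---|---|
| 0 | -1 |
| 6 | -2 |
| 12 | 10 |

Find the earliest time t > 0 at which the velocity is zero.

t = 7 s

v changes sign on 6–12 s (from -2 to 10); the graph is linear there, so v = 0 at t = 6 + (2)·(12 − 6)/(10 − -2) = 7 s.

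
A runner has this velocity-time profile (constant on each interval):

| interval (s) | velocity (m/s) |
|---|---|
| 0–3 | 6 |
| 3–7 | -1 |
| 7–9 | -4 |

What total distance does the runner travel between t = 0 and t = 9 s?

Total distance travelled is ∫|v| dt — sum the magnitudes of each area piece.
0–3 s: |6| × 3 = 18 m
3–7 s: |-1| × 4 = 4 m
7–9 s: |-4| × 2 = 8 m
Total distance = 30 m

30 m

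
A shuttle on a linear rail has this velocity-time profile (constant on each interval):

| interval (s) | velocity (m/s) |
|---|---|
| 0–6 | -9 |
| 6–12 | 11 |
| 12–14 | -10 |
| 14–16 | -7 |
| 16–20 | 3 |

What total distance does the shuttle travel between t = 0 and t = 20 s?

Distance (not displacement) is the total path length: add the absolute areas under v-t.
0–6 s: |-9| × 6 = 54 m
6–12 s: |11| × 6 = 66 m
12–14 s: |-10| × 2 = 20 m
14–16 s: |-7| × 2 = 14 m
16–20 s: |3| × 4 = 12 m
Total distance = 166 m

166 m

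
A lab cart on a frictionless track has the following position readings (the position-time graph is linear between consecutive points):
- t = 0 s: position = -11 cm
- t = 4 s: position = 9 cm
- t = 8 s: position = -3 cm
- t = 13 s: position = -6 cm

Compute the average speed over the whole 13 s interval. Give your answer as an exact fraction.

Average speed = (total path length)/(elapsed time); on a piecewise-linear x-t graph the path length is Σ|Δx|.
0–4 s: |Δx| = |9 − -11| = 20 cm
4–8 s: |Δx| = |-3 − 9| = 12 cm
8–13 s: |Δx| = |-6 − -3| = 3 cm
Total path = 35 cm; average speed = 35/13 = 35/13 cm/s.

35/13 cm/s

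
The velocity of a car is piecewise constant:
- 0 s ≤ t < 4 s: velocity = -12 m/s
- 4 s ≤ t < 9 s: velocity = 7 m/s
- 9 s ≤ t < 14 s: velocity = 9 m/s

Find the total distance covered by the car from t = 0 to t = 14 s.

Total distance travelled is ∫|v| dt — sum the magnitudes of each area piece.
0–4 s: |-12| × 4 = 48 m
4–9 s: |7| × 5 = 35 m
9–14 s: |9| × 5 = 45 m
Total distance = 128 m

128 m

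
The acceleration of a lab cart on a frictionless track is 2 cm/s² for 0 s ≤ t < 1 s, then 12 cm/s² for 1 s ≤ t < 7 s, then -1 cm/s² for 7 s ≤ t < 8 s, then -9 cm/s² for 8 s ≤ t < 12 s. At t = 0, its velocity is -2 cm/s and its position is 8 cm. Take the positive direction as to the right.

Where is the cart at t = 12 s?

506.5 cm

On each constant-a segment, Δv = aΔt and Δx = v₀Δt + ½aΔt²; chain segment to segment.
0–1 s: v starts -2 cm/s; Δx = -2·1 + ½·2·1² = -1 cm; v ends 0 cm/s.
1–7 s: v starts 0 cm/s; Δx = 0·6 + ½·12·6² = 216 cm; v ends 72 cm/s.
7–8 s: v starts 72 cm/s; Δx = 72·1 + ½·-1·1² = 71.5 cm; v ends 71 cm/s.
8–12 s: v starts 71 cm/s; Δx = 71·4 + ½·-9·4² = 212 cm; v ends 35 cm/s.
x(12) = 8 + Σ Δx = 506.5 cm.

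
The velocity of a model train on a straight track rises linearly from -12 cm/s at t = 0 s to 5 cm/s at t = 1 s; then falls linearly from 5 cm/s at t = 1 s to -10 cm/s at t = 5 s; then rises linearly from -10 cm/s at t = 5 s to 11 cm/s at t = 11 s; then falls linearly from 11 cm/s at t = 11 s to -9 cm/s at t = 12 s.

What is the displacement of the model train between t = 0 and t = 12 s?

Displacement is the signed area under the v-t curve.
0–1 s: ½(-12 + 5)(1) = -3.5 cm
1–5 s: ½(5 + -10)(4) = -10 cm
5–11 s: ½(-10 + 11)(6) = 3 cm
11–12 s: ½(11 + -9)(1) = 1 cm
Net displacement = -9.5 cm

-9.5 cm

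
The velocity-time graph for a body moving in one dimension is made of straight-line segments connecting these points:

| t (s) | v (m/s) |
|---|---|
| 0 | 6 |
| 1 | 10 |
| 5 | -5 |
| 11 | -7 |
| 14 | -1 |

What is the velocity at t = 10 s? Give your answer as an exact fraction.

On 5–11 s the graph is linear from -5 to -7 m/s: v(10) = -5 + (-7 − -5)·(10 − 5)/(11 − 5) = -20/3 m/s.

-20/3 m/s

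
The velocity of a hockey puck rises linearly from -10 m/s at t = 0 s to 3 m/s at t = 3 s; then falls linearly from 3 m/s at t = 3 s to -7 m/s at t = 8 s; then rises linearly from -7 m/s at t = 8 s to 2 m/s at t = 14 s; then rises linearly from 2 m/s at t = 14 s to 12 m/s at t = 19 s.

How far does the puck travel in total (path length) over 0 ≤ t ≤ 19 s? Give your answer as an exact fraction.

Total distance travelled is ∫|v| dt — sum the magnitudes of each area piece.
0–3 s: v = 0 at t = 30/13 s; triangle areas 150/13 + 27/26 = 327/26 m
3–8 s: v = 0 at t = 4.5 s; triangle areas 2.25 + 12.25 = 14.5 m
8–14 s: v = 0 at t = 38/3 s; triangle areas 49/3 + 4/3 = 53/3 m
14–19 s: |½(2 + 12)(5)| = 35 m
Total distance = 3110/39 m

3110/39 m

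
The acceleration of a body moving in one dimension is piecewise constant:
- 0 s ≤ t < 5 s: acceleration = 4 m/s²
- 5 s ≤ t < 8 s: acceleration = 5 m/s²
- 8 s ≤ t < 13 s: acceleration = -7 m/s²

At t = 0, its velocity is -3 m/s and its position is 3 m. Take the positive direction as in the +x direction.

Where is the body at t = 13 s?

184 m

On each constant-a segment, Δv = aΔt and Δx = v₀Δt + ½aΔt²; chain segment to segment.
0–5 s: v starts -3 m/s; Δx = -3·5 + ½·4·5² = 35 m; v ends 17 m/s.
5–8 s: v starts 17 m/s; Δx = 17·3 + ½·5·3² = 73.5 m; v ends 32 m/s.
8–13 s: v starts 32 m/s; Δx = 32·5 + ½·-7·5² = 72.5 m; v ends -3 m/s.
x(13) = 3 + Σ Δx = 184 m.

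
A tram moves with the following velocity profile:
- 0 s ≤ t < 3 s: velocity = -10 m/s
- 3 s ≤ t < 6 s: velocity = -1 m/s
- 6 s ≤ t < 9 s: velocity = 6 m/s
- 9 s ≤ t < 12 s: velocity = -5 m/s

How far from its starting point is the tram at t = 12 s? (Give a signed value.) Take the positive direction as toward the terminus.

Net displacement equals the area under the velocity-time graph (areas below the axis count negative).
0–3 s: -10 × 3 = -30 m
3–6 s: -1 × 3 = -3 m
6–9 s: 6 × 3 = 18 m
9–12 s: -5 × 3 = -15 m
Net displacement = -30 m

-30 m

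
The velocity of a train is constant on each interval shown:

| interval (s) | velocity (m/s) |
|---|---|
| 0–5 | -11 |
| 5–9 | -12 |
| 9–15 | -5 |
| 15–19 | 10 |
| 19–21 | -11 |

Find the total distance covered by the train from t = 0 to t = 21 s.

195 m

Distance (not displacement) is the total path length: add the absolute areas under v-t.
0–5 s: |-11| × 5 = 55 m
5–9 s: |-12| × 4 = 48 m
9–15 s: |-5| × 6 = 30 m
15–19 s: |10| × 4 = 40 m
19–21 s: |-11| × 2 = 22 m
Total distance = 195 m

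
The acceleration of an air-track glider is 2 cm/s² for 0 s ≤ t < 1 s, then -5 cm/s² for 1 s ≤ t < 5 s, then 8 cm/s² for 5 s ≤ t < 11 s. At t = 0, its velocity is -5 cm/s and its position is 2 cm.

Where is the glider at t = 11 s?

On each constant-a segment, Δv = aΔt and Δx = v₀Δt + ½aΔt²; chain segment to segment.
0–1 s: v starts -5 cm/s; Δx = -5·1 + ½·2·1² = -4 cm; v ends -3 cm/s.
1–5 s: v starts -3 cm/s; Δx = -3·4 + ½·-5·4² = -52 cm; v ends -23 cm/s.
5–11 s: v starts -23 cm/s; Δx = -23·6 + ½·8·6² = 6 cm; v ends 25 cm/s.
x(11) = 2 + Σ Δx = -48 cm.

-48 cm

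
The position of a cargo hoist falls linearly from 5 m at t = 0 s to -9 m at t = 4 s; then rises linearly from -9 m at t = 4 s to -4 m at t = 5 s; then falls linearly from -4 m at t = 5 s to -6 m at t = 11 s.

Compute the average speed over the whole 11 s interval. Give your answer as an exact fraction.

Average speed = (total path length)/(elapsed time); on a piecewise-linear x-t graph the path length is Σ|Δx|.
0–4 s: |Δx| = |-9 − 5| = 14 m
4–5 s: |Δx| = |-4 − -9| = 5 m
5–11 s: |Δx| = |-6 − -4| = 2 m
Total path = 21 m; average speed = 21/11 = 21/11 m/s.

21/11 m/s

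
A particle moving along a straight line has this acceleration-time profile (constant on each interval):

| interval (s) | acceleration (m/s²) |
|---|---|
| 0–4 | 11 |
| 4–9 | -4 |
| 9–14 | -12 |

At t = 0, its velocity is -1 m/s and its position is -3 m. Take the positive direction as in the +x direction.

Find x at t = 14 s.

211 m

On each constant-a segment, Δv = aΔt and Δx = v₀Δt + ½aΔt²; chain segment to segment.
0–4 s: v starts -1 m/s; Δx = -1·4 + ½·11·4² = 84 m; v ends 43 m/s.
4–9 s: v starts 43 m/s; Δx = 43·5 + ½·-4·5² = 165 m; v ends 23 m/s.
9–14 s: v starts 23 m/s; Δx = 23·5 + ½·-12·5² = -35 m; v ends -37 m/s.
x(14) = -3 + Σ Δx = 211 m.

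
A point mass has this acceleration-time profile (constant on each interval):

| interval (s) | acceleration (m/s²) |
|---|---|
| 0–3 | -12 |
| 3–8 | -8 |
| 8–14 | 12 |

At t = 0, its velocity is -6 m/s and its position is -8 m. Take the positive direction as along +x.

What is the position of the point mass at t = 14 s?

On each constant-a segment, Δv = aΔt and Δx = v₀Δt + ½aΔt²; chain segment to segment.
0–3 s: v starts -6 m/s; Δx = -6·3 + ½·-12·3² = -72 m; v ends -42 m/s.
3–8 s: v starts -42 m/s; Δx = -42·5 + ½·-8·5² = -310 m; v ends -82 m/s.
8–14 s: v starts -82 m/s; Δx = -82·6 + ½·12·6² = -276 m; v ends -10 m/s.
x(14) = -8 + Σ Δx = -666 m.

-666 m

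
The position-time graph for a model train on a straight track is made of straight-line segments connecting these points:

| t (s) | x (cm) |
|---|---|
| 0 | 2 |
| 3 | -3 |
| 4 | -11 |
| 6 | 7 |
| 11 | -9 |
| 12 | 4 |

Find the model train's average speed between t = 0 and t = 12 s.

Average speed = (total path length)/(elapsed time); on a piecewise-linear x-t graph the path length is Σ|Δx|.
0–3 s: |Δx| = |-3 − 2| = 5 cm
3–4 s: |Δx| = |-11 − -3| = 8 cm
4–6 s: |Δx| = |7 − -11| = 18 cm
6–11 s: |Δx| = |-9 − 7| = 16 cm
11–12 s: |Δx| = |4 − -9| = 13 cm
Total path = 60 cm; average speed = 60/12 = 5 cm/s.

5 cm/s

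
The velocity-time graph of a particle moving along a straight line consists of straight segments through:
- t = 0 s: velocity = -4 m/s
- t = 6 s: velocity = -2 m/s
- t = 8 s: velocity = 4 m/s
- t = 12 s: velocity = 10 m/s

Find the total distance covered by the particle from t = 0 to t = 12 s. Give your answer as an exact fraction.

148/3 m

Total distance travelled is ∫|v| dt — sum the magnitudes of each area piece.
0–6 s: |½(-4 + -2)(6)| = 18 m
6–8 s: v = 0 at t = 20/3 s; triangle areas 2/3 + 8/3 = 10/3 m
8–12 s: |½(4 + 10)(4)| = 28 m
Total distance = 148/3 m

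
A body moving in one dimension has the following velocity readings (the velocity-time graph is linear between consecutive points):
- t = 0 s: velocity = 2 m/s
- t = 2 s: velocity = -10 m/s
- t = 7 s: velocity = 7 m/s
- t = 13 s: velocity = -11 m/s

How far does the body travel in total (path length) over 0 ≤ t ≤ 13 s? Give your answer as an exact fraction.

2003/34 m

Distance (not displacement) is the total path length: add the absolute areas under v-t.
0–2 s: v = 0 at t = 1/3 s; triangle areas 1/3 + 25/3 = 26/3 m
2–7 s: v = 0 at t = 84/17 s; triangle areas 250/17 + 245/34 = 745/34 m
7–13 s: v = 0 at t = 28/3 s; triangle areas 49/6 + 121/6 = 85/3 m
Total distance = 2003/34 m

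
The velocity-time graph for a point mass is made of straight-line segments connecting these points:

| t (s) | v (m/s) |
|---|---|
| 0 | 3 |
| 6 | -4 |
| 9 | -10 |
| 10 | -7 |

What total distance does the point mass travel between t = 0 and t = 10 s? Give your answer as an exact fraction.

563/14 m

Distance (not displacement) is the total path length: add the absolute areas under v-t.
0–6 s: v = 0 at t = 18/7 s; triangle areas 27/7 + 48/7 = 75/7 m
6–9 s: |½(-4 + -10)(3)| = 21 m
9–10 s: |½(-10 + -7)(1)| = 8.5 m
Total distance = 563/14 m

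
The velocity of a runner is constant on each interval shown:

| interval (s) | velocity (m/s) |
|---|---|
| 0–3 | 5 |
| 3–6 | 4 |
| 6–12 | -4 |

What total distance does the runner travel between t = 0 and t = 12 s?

51 m

Total distance travelled is ∫|v| dt — sum the magnitudes of each area piece.
0–3 s: |5| × 3 = 15 m
3–6 s: |4| × 3 = 12 m
6–12 s: |-4| × 6 = 24 m
Total distance = 51 m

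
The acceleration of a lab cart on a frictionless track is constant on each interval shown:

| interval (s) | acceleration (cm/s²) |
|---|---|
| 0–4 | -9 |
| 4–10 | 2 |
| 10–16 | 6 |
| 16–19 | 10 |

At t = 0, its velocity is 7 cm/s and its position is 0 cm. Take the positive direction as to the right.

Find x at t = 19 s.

On each constant-a segment, Δv = aΔt and Δx = v₀Δt + ½aΔt²; chain segment to segment.
0–4 s: v starts 7 cm/s; Δx = 7·4 + ½·-9·4² = -44 cm; v ends -29 cm/s.
4–10 s: v starts -29 cm/s; Δx = -29·6 + ½·2·6² = -138 cm; v ends -17 cm/s.
10–16 s: v starts -17 cm/s; Δx = -17·6 + ½·6·6² = 6 cm; v ends 19 cm/s.
16–19 s: v starts 19 cm/s; Δx = 19·3 + ½·10·3² = 102 cm; v ends 49 cm/s.
x(19) = 0 + Σ Δx = -74 cm.

-74 cm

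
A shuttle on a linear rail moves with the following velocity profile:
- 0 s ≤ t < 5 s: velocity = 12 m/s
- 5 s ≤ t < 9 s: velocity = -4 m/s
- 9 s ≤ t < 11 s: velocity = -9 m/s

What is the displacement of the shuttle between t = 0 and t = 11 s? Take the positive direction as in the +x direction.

Displacement is the signed area under the v-t curve.
0–5 s: 12 × 5 = 60 m
5–9 s: -4 × 4 = -16 m
9–11 s: -9 × 2 = -18 m
Net displacement = 26 m

26 m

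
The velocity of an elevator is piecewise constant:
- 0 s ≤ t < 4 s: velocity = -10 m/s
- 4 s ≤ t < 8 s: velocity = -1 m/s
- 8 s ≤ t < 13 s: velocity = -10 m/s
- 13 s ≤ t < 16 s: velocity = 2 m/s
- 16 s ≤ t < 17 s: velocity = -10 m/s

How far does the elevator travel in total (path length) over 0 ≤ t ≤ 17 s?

Distance (not displacement) is the total path length: add the absolute areas under v-t.
0–4 s: |-10| × 4 = 40 m
4–8 s: |-1| × 4 = 4 m
8–13 s: |-10| × 5 = 50 m
13–16 s: |2| × 3 = 6 m
16–17 s: |-10| × 1 = 10 m
Total distance = 110 m

110 m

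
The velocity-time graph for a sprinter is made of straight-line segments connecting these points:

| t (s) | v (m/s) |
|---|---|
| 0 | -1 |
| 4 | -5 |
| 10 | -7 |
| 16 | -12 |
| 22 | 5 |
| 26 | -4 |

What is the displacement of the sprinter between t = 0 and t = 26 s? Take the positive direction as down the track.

-124 m

Displacement is the signed area under the v-t curve.
0–4 s: ½(-1 + -5)(4) = -12 m
4–10 s: ½(-5 + -7)(6) = -36 m
10–16 s: ½(-7 + -12)(6) = -57 m
16–22 s: ½(-12 + 5)(6) = -21 m
22–26 s: ½(5 + -4)(4) = 2 m
Net displacement = -124 m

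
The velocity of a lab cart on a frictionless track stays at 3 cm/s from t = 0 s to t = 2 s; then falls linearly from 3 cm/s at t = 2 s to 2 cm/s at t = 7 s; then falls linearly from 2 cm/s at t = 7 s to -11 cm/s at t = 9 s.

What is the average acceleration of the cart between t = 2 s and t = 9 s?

-2 cm/s²

Average acceleration = Δv/Δt = (-11 − 3)/(9 − 2) = -2 cm/s².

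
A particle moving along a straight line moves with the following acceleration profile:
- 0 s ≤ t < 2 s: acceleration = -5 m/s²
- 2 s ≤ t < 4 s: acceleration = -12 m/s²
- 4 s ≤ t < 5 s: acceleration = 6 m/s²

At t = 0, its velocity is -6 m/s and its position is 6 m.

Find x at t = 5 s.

On each constant-a segment, Δv = aΔt and Δx = v₀Δt + ½aΔt²; chain segment to segment.
0–2 s: v starts -6 m/s; Δx = -6·2 + ½·-5·2² = -22 m; v ends -16 m/s.
2–4 s: v starts -16 m/s; Δx = -16·2 + ½·-12·2² = -56 m; v ends -40 m/s.
4–5 s: v starts -40 m/s; Δx = -40·1 + ½·6·1² = -37 m; v ends -34 m/s.
x(5) = 6 + Σ Δx = -109 m.

-109 m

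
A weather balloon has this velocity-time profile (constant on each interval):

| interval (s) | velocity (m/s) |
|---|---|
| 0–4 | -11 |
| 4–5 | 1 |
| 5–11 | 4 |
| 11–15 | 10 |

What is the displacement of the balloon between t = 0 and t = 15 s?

21 m

Displacement is the signed area under the v-t curve.
0–4 s: -11 × 4 = -44 m
4–5 s: 1 × 1 = 1 m
5–11 s: 4 × 6 = 24 m
11–15 s: 10 × 4 = 40 m
Net displacement = 21 m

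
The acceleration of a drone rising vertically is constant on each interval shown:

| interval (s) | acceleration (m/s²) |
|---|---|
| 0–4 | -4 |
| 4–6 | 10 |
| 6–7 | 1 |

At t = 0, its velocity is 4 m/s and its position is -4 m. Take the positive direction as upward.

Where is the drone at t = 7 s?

-15.5 m

On each constant-a segment, Δv = aΔt and Δx = v₀Δt + ½aΔt²; chain segment to segment.
0–4 s: v starts 4 m/s; Δx = 4·4 + ½·-4·4² = -16 m; v ends -12 m/s.
4–6 s: v starts -12 m/s; Δx = -12·2 + ½·10·2² = -4 m; v ends 8 m/s.
6–7 s: v starts 8 m/s; Δx = 8·1 + ½·1·1² = 8.5 m; v ends 9 m/s.
x(7) = -4 + Σ Δx = -15.5 m.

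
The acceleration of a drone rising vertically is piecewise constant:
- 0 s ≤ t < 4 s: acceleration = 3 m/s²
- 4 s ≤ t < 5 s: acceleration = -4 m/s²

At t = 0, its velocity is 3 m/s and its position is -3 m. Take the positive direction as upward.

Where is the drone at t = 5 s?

46 m

On each constant-a segment, Δv = aΔt and Δx = v₀Δt + ½aΔt²; chain segment to segment.
0–4 s: v starts 3 m/s; Δx = 3·4 + ½·3·4² = 36 m; v ends 15 m/s.
4–5 s: v starts 15 m/s; Δx = 15·1 + ½·-4·1² = 13 m; v ends 11 m/s.
x(5) = -3 + Σ Δx = 46 m.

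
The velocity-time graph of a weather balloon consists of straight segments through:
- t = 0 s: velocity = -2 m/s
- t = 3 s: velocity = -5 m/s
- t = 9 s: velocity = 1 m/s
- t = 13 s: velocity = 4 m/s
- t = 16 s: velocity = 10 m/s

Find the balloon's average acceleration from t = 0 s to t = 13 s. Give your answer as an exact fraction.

Average acceleration = Δv/Δt = (4 − -2)/(13 − 0) = 6/13 m/s².

6/13 m/s²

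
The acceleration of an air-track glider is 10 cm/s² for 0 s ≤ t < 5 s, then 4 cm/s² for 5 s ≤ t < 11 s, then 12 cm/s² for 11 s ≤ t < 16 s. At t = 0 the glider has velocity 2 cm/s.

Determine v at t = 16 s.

Δv equals the area under the a-t graph; then v = v₀ + Δv.
0–5 s: 10 × 5 = 50 cm/s
5–11 s: 4 × 6 = 24 cm/s
11–16 s: 12 × 5 = 60 cm/s
Δv = 134 cm/s, so v(16) = 2 + (134) = 136 cm/s.

136 cm/s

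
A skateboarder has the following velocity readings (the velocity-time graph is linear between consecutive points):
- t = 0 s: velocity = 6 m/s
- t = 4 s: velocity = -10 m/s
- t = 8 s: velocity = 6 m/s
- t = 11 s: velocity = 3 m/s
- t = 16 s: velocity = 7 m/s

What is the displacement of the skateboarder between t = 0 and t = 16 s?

22.5 m

Net displacement equals the area under the velocity-time graph (areas below the axis count negative).
0–4 s: ½(6 + -10)(4) = -8 m
4–8 s: ½(-10 + 6)(4) = -8 m
8–11 s: ½(6 + 3)(3) = 13.5 m
11–16 s: ½(3 + 7)(5) = 25 m
Net displacement = 22.5 m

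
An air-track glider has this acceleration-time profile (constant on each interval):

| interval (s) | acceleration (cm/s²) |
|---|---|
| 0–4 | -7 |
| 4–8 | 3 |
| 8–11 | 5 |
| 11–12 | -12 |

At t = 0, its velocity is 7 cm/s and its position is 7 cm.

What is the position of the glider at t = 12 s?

-85.5 cm

On each constant-a segment, Δv = aΔt and Δx = v₀Δt + ½aΔt²; chain segment to segment.
0–4 s: v starts 7 cm/s; Δx = 7·4 + ½·-7·4² = -28 cm; v ends -21 cm/s.
4–8 s: v starts -21 cm/s; Δx = -21·4 + ½·3·4² = -60 cm; v ends -9 cm/s.
8–11 s: v starts -9 cm/s; Δx = -9·3 + ½·5·3² = -4.5 cm; v ends 6 cm/s.
11–12 s: v starts 6 cm/s; Δx = 6·1 + ½·-12·1² = 0 cm; v ends -6 cm/s.
x(12) = 7 + Σ Δx = -85.5 cm.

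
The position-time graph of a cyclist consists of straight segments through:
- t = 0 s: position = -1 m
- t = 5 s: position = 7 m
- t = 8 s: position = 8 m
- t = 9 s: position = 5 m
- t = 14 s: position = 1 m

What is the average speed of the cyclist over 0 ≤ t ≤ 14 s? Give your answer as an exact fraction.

Average speed = (total path length)/(elapsed time); on a piecewise-linear x-t graph the path length is Σ|Δx|.
0–5 s: |Δx| = |7 − -1| = 8 m
5–8 s: |Δx| = |8 − 7| = 1 m
8–9 s: |Δx| = |5 − 8| = 3 m
9–14 s: |Δx| = |1 − 5| = 4 m
Total path = 16 m; average speed = 16/14 = 8/7 m/s.

8/7 m/s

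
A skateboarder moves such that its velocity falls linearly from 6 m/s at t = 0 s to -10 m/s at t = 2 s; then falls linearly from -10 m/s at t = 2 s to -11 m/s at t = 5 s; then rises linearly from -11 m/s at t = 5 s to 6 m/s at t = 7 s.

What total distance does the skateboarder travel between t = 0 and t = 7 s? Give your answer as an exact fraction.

837/17 m

Distance (not displacement) is the total path length: add the absolute areas under v-t.
0–2 s: v = 0 at t = 0.75 s; triangle areas 2.25 + 6.25 = 8.5 m
2–5 s: |½(-10 + -11)(3)| = 31.5 m
5–7 s: v = 0 at t = 107/17 s; triangle areas 121/17 + 36/17 = 157/17 m
Total distance = 837/17 m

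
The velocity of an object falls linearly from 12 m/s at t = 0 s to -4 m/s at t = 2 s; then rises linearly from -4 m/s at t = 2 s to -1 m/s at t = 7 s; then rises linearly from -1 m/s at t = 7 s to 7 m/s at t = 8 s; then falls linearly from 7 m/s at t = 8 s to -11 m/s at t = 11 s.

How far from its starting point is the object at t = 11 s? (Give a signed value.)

-7.5 m

Displacement is the signed area under the v-t curve.
0–2 s: ½(12 + -4)(2) = 8 m
2–7 s: ½(-4 + -1)(5) = -12.5 m
7–8 s: ½(-1 + 7)(1) = 3 m
8–11 s: ½(7 + -11)(3) = -6 m
Net displacement = -7.5 m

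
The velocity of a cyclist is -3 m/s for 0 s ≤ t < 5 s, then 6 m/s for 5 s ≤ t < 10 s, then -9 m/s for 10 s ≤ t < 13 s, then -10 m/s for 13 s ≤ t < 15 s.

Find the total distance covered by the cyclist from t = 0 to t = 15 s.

Distance (not displacement) is the total path length: add the absolute areas under v-t.
0–5 s: |-3| × 5 = 15 m
5–10 s: |6| × 5 = 30 m
10–13 s: |-9| × 3 = 27 m
13–15 s: |-10| × 2 = 20 m
Total distance = 92 m

92 m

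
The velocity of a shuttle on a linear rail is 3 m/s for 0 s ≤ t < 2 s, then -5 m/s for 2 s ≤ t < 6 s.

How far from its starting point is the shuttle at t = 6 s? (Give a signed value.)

Net displacement equals the area under the velocity-time graph (areas below the axis count negative).
0–2 s: 3 × 2 = 6 m
2–6 s: -5 × 4 = -20 m
Net displacement = -14 m

-14 m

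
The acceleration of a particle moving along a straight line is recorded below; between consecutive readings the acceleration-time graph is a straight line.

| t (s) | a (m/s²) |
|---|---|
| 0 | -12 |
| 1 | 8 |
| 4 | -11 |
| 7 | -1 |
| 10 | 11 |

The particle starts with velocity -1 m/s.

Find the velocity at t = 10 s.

Δv equals the area under the a-t graph; then v = v₀ + Δv.
0–1 s: ½(-12 + 8)(1) = -2 m/s
1–4 s: ½(8 + -11)(3) = -4.5 m/s
4–7 s: ½(-11 + -1)(3) = -18 m/s
7–10 s: ½(-1 + 11)(3) = 15 m/s
Δv = -9.5 m/s, so v(10) = -1 + (-9.5) = -10.5 m/s.

-10.5 m/s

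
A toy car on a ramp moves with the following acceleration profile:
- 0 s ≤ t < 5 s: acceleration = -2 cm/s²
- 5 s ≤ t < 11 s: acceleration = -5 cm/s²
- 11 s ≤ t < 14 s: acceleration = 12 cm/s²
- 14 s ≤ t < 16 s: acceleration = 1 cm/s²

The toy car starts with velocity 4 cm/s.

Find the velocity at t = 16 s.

2 cm/s

Δv equals the area under the a-t graph; then v = v₀ + Δv.
0–5 s: -2 × 5 = -10 cm/s
5–11 s: -5 × 6 = -30 cm/s
11–14 s: 12 × 3 = 36 cm/s
14–16 s: 1 × 2 = 2 cm/s
Δv = -2 cm/s, so v(16) = 4 + (-2) = 2 cm/s.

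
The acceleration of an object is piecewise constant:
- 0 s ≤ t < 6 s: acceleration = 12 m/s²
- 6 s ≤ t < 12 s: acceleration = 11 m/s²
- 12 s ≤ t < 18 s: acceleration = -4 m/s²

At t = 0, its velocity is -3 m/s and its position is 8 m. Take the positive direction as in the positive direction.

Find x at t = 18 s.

On each constant-a segment, Δv = aΔt and Δx = v₀Δt + ½aΔt²; chain segment to segment.
0–6 s: v starts -3 m/s; Δx = -3·6 + ½·12·6² = 198 m; v ends 69 m/s.
6–12 s: v starts 69 m/s; Δx = 69·6 + ½·11·6² = 612 m; v ends 135 m/s.
12–18 s: v starts 135 m/s; Δx = 135·6 + ½·-4·6² = 738 m; v ends 111 m/s.
x(18) = 8 + Σ Δx = 1556 m.

1556 m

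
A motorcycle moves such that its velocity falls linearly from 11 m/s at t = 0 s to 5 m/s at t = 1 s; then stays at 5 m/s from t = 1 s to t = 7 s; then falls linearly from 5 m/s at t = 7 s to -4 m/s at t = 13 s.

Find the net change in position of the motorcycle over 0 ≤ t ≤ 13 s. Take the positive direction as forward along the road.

41 m

Displacement is the signed area under the v-t curve.
0–1 s: ½(11 + 5)(1) = 8 m
1–7 s: 5 × 6 = 30 m
7–13 s: ½(5 + -4)(6) = 3 m
Net displacement = 41 m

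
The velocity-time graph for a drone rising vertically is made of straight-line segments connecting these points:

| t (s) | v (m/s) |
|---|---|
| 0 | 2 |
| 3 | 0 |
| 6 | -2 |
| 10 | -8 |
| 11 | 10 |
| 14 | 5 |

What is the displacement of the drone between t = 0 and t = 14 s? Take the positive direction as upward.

3.5 m

Net displacement equals the area under the velocity-time graph (areas below the axis count negative).
0–3 s: ½(2 + 0)(3) = 3 m
3–6 s: ½(0 + -2)(3) = -3 m
6–10 s: ½(-2 + -8)(4) = -20 m
10–11 s: ½(-8 + 10)(1) = 1 m
11–14 s: ½(10 + 5)(3) = 22.5 m
Net displacement = 3.5 m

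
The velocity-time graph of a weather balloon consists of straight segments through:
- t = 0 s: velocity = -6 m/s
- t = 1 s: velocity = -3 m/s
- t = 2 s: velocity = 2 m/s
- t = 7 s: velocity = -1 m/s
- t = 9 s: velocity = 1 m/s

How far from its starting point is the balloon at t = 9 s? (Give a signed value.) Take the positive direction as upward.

-2.5 m

Displacement is the signed area under the v-t curve.
0–1 s: ½(-6 + -3)(1) = -4.5 m
1–2 s: ½(-3 + 2)(1) = -0.5 m
2–7 s: ½(2 + -1)(5) = 2.5 m
7–9 s: ½(-1 + 1)(2) = 0 m
Net displacement = -2.5 m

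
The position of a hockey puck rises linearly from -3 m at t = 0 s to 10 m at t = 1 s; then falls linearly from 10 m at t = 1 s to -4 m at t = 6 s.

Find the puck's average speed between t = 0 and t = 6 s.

Average speed = (total path length)/(elapsed time); on a piecewise-linear x-t graph the path length is Σ|Δx|.
0–1 s: |Δx| = |10 − -3| = 13 m
1–6 s: |Δx| = |-4 − 10| = 14 m
Total path = 27 m; average speed = 27/6 = 4.5 m/s.

4.5 m/s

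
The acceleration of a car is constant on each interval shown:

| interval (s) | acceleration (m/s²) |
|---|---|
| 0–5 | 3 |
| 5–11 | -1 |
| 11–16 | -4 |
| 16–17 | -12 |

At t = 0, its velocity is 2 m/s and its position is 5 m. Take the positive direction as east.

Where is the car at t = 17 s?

On each constant-a segment, Δv = aΔt and Δx = v₀Δt + ½aΔt²; chain segment to segment.
0–5 s: v starts 2 m/s; Δx = 2·5 + ½·3·5² = 47.5 m; v ends 17 m/s.
5–11 s: v starts 17 m/s; Δx = 17·6 + ½·-1·6² = 84 m; v ends 11 m/s.
11–16 s: v starts 11 m/s; Δx = 11·5 + ½·-4·5² = 5 m; v ends -9 m/s.
16–17 s: v starts -9 m/s; Δx = -9·1 + ½·-12·1² = -15 m; v ends -21 m/s.
x(17) = 5 + Σ Δx = 126.5 m.

126.5 m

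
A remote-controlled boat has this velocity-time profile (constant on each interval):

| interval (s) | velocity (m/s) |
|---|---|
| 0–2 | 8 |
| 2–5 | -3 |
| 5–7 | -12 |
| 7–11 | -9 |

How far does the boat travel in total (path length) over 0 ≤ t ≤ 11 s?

Total distance travelled is ∫|v| dt — sum the magnitudes of each area piece.
0–2 s: |8| × 2 = 16 m
2–5 s: |-3| × 3 = 9 m
5–7 s: |-12| × 2 = 24 m
7–11 s: |-9| × 4 = 36 m
Total distance = 85 m

85 m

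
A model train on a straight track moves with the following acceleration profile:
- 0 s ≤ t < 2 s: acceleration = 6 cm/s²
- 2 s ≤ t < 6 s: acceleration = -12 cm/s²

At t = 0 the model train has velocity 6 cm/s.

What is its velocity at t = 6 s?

Δv equals the area under the a-t graph; then v = v₀ + Δv.
0–2 s: 6 × 2 = 12 cm/s
2–6 s: -12 × 4 = -48 cm/s
Δv = -36 cm/s, so v(6) = 6 + (-36) = -30 cm/s.

-30 cm/s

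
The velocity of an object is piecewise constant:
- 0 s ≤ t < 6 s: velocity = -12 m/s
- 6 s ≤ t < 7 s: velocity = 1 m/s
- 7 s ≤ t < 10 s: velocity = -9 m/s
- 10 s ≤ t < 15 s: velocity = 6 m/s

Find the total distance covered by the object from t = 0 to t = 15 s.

130 m

Distance (not displacement) is the total path length: add the absolute areas under v-t.
0–6 s: |-12| × 6 = 72 m
6–7 s: |1| × 1 = 1 m
7–10 s: |-9| × 3 = 27 m
10–15 s: |6| × 5 = 30 m
Total distance = 130 m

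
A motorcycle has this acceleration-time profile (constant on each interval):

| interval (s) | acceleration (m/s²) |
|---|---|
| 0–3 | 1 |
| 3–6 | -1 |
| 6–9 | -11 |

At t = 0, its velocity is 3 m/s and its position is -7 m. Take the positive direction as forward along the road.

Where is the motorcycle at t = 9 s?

On each constant-a segment, Δv = aΔt and Δx = v₀Δt + ½aΔt²; chain segment to segment.
0–3 s: v starts 3 m/s; Δx = 3·3 + ½·1·3² = 13.5 m; v ends 6 m/s.
3–6 s: v starts 6 m/s; Δx = 6·3 + ½·-1·3² = 13.5 m; v ends 3 m/s.
6–9 s: v starts 3 m/s; Δx = 3·3 + ½·-11·3² = -40.5 m; v ends -30 m/s.
x(9) = -7 + Σ Δx = -20.5 m.

-20.5 m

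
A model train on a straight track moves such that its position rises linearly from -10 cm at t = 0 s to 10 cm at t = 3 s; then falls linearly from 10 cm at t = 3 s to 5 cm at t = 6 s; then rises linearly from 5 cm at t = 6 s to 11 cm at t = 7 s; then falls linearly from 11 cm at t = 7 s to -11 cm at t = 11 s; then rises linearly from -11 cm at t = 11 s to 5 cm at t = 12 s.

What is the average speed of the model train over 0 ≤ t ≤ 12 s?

Average speed = (total path length)/(elapsed time); on a piecewise-linear x-t graph the path length is Σ|Δx|.
0–3 s: |Δx| = |10 − -10| = 20 cm
3–6 s: |Δx| = |5 − 10| = 5 cm
6–7 s: |Δx| = |11 − 5| = 6 cm
7–11 s: |Δx| = |-11 − 11| = 22 cm
11–12 s: |Δx| = |5 − -11| = 16 cm
Total path = 69 cm; average speed = 69/12 = 5.75 cm/s.

5.75 cm/s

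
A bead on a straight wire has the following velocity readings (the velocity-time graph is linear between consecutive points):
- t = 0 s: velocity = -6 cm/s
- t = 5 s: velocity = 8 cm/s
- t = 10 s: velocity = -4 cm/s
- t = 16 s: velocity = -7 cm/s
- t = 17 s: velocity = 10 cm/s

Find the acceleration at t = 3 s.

Acceleration is the slope of the v-t graph on 0–5 s: (8 − -6)/(5 − 0) = 2.8 cm/s².

2.8 cm/s²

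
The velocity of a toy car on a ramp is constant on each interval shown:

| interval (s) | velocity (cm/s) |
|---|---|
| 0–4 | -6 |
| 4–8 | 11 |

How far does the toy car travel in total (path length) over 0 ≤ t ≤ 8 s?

68 cm

Distance (not displacement) is the total path length: add the absolute areas under v-t.
0–4 s: |-6| × 4 = 24 cm
4–8 s: |11| × 4 = 44 cm
Total distance = 68 cm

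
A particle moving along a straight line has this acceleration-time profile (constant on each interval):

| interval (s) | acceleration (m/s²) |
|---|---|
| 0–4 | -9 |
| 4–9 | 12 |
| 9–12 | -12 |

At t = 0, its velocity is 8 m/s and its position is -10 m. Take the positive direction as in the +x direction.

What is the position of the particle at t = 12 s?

On each constant-a segment, Δv = aΔt and Δx = v₀Δt + ½aΔt²; chain segment to segment.
0–4 s: v starts 8 m/s; Δx = 8·4 + ½·-9·4² = -40 m; v ends -28 m/s.
4–9 s: v starts -28 m/s; Δx = -28·5 + ½·12·5² = 10 m; v ends 32 m/s.
9–12 s: v starts 32 m/s; Δx = 32·3 + ½·-12·3² = 42 m; v ends -4 m/s.
x(12) = -10 + Σ Δx = 2 m.

2 m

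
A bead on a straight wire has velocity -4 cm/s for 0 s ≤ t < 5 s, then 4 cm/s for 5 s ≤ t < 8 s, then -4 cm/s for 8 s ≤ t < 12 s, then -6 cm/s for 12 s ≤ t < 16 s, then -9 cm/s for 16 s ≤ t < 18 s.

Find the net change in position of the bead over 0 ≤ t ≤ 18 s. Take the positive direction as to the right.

Net displacement equals the area under the velocity-time graph (areas below the axis count negative).
0–5 s: -4 × 5 = -20 cm
5–8 s: 4 × 3 = 12 cm
8–12 s: -4 × 4 = -16 cm
12–16 s: -6 × 4 = -24 cm
16–18 s: -9 × 2 = -18 cm
Net displacement = -66 cm

-66 cm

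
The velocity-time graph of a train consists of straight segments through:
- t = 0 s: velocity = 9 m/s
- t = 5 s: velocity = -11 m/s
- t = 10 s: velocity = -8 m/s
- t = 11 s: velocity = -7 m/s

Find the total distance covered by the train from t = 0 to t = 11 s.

80.25 m

Distance (not displacement) is the total path length: add the absolute areas under v-t.
0–5 s: v = 0 at t = 2.25 s; triangle areas 10.125 + 15.125 = 25.25 m
5–10 s: |½(-11 + -8)(5)| = 47.5 m
10–11 s: |½(-8 + -7)(1)| = 7.5 m
Total distance = 80.25 m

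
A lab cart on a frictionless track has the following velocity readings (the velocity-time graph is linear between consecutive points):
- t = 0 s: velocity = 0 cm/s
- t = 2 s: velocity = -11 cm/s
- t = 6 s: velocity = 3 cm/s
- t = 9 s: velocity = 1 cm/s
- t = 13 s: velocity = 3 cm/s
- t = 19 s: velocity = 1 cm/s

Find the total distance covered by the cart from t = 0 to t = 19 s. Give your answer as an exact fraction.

389/7 cm

Total distance travelled is ∫|v| dt — sum the magnitudes of each area piece.
0–2 s: |½(0 + -11)(2)| = 11 cm
2–6 s: v = 0 at t = 36/7 s; triangle areas 121/7 + 9/7 = 130/7 cm
6–9 s: |½(3 + 1)(3)| = 6 cm
9–13 s: |½(1 + 3)(4)| = 8 cm
13–19 s: |½(3 + 1)(6)| = 12 cm
Total distance = 389/7 cm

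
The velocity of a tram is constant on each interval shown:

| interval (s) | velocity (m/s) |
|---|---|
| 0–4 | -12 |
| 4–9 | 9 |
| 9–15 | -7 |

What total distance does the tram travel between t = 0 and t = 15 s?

135 m

Total distance travelled is ∫|v| dt — sum the magnitudes of each area piece.
0–4 s: |-12| × 4 = 48 m
4–9 s: |9| × 5 = 45 m
9–15 s: |-7| × 6 = 42 m
Total distance = 135 m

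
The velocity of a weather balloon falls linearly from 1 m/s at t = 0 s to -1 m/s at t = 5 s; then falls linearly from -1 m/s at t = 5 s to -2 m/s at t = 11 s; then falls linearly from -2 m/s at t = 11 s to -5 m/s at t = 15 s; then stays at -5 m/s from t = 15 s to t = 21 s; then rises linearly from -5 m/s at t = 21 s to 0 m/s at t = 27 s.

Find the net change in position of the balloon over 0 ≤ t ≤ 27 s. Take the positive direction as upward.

-68 m

Displacement is the signed area under the v-t curve.
0–5 s: ½(1 + -1)(5) = 0 m
5–11 s: ½(-1 + -2)(6) = -9 m
11–15 s: ½(-2 + -5)(4) = -14 m
15–21 s: -5 × 6 = -30 m
21–27 s: ½(-5 + 0)(6) = -15 m
Net displacement = -68 m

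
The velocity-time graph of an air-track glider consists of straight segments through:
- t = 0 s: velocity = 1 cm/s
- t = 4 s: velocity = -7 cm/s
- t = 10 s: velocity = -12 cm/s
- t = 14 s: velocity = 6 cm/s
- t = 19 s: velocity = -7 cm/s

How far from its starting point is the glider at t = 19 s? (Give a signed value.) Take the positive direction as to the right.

-83.5 cm

Displacement is the signed area under the v-t curve.
0–4 s: ½(1 + -7)(4) = -12 cm
4–10 s: ½(-7 + -12)(6) = -57 cm
10–14 s: ½(-12 + 6)(4) = -12 cm
14–19 s: ½(6 + -7)(5) = -2.5 cm
Net displacement = -83.5 cm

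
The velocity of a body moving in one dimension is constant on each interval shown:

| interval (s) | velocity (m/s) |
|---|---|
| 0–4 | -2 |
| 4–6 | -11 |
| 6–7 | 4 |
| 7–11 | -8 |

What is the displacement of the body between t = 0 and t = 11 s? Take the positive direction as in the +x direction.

-58 m

Net displacement equals the area under the velocity-time graph (areas below the axis count negative).
0–4 s: -2 × 4 = -8 m
4–6 s: -11 × 2 = -22 m
6–7 s: 4 × 1 = 4 m
7–11 s: -8 × 4 = -32 m
Net displacement = -58 m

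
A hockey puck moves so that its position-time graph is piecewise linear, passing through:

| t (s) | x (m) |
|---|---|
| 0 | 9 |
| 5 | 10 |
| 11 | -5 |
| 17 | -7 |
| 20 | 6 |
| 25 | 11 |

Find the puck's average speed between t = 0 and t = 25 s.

Average speed = (total path length)/(elapsed time); on a piecewise-linear x-t graph the path length is Σ|Δx|.
0–5 s: |Δx| = |10 − 9| = 1 m
5–11 s: |Δx| = |-5 − 10| = 15 m
11–17 s: |Δx| = |-7 − -5| = 2 m
17–20 s: |Δx| = |6 − -7| = 13 m
20–25 s: |Δx| = |11 − 6| = 5 m
Total path = 36 m; average speed = 36/25 = 1.44 m/s.

1.44 m/s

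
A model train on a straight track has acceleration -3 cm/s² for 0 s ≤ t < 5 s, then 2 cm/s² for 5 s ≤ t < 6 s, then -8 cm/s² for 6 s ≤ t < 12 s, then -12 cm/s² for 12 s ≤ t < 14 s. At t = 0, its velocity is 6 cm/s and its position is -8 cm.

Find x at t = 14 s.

-343.5 cm

On each constant-a segment, Δv = aΔt and Δx = v₀Δt + ½aΔt²; chain segment to segment.
0–5 s: v starts 6 cm/s; Δx = 6·5 + ½·-3·5² = -7.5 cm; v ends -9 cm/s.
5–6 s: v starts -9 cm/s; Δx = -9·1 + ½·2·1² = -8 cm; v ends -7 cm/s.
6–12 s: v starts -7 cm/s; Δx = -7·6 + ½·-8·6² = -186 cm; v ends -55 cm/s.
12–14 s: v starts -55 cm/s; Δx = -55·2 + ½·-12·2² = -134 cm; v ends -79 cm/s.
x(14) = -8 + Σ Δx = -343.5 cm.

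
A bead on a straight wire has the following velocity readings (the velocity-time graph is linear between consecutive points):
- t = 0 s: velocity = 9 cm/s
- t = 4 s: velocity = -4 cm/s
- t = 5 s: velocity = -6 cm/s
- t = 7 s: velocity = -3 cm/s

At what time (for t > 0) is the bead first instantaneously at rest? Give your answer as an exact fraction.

v changes sign on 0–4 s (from 9 to -4); the graph is linear there, so v = 0 at t = 0 + (-9)·(4 − 0)/(-4 − 9) = 36/13 s.

t = 36/13 s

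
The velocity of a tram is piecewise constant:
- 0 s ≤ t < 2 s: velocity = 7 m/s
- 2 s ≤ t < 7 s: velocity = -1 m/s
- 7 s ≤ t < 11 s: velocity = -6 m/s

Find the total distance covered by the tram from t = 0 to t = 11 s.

Total distance travelled is ∫|v| dt — sum the magnitudes of each area piece.
0–2 s: |7| × 2 = 14 m
2–7 s: |-1| × 5 = 5 m
7–11 s: |-6| × 4 = 24 m
Total distance = 43 m

43 m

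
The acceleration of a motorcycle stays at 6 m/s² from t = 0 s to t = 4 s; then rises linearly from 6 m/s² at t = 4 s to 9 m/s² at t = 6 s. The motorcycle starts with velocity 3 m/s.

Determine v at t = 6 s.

Δv equals the area under the a-t graph; then v = v₀ + Δv.
0–4 s: 6 × 4 = 24 m/s
4–6 s: ½(6 + 9)(2) = 15 m/s
Δv = 39 m/s, so v(6) = 3 + (39) = 42 m/s.

42 m/s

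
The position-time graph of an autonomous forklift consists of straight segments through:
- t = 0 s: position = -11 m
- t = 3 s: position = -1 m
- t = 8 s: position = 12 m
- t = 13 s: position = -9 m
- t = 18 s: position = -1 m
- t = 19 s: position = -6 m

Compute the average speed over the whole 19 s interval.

Average speed = (total path length)/(elapsed time); on a piecewise-linear x-t graph the path length is Σ|Δx|.
0–3 s: |Δx| = |-1 − -11| = 10 m
3–8 s: |Δx| = |12 − -1| = 13 m
8–13 s: |Δx| = |-9 − 12| = 21 m
13–18 s: |Δx| = |-1 − -9| = 8 m
18–19 s: |Δx| = |-6 − -1| = 5 m
Total path = 57 m; average speed = 57/19 = 3 m/s.

3 m/s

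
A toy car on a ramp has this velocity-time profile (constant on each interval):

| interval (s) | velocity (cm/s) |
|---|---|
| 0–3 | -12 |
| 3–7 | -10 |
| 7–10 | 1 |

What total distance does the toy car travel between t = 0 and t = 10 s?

79 cm

Total distance travelled is ∫|v| dt — sum the magnitudes of each area piece.
0–3 s: |-12| × 3 = 36 cm
3–7 s: |-10| × 4 = 40 cm
7–10 s: |1| × 3 = 3 cm
Total distance = 79 cm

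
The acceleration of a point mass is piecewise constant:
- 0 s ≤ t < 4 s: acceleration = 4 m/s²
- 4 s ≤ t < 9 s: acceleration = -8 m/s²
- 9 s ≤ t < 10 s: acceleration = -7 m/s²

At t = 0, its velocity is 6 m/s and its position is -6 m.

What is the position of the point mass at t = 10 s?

38.5 m

On each constant-a segment, Δv = aΔt and Δx = v₀Δt + ½aΔt²; chain segment to segment.
0–4 s: v starts 6 m/s; Δx = 6·4 + ½·4·4² = 56 m; v ends 22 m/s.
4–9 s: v starts 22 m/s; Δx = 22·5 + ½·-8·5² = 10 m; v ends -18 m/s.
9–10 s: v starts -18 m/s; Δx = -18·1 + ½·-7·1² = -21.5 m; v ends -25 m/s.
x(10) = -6 + Σ Δx = 38.5 m.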